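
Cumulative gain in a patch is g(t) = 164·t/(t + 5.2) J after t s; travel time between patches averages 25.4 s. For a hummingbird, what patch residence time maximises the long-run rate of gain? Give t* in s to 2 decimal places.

By the marginal value theorem, leave when the instantaneous gain rate g'(t) equals the habitat-wide average g(t)/(T + t).
g'(t) = 164·5.2/(t + 5.2)². Setting 164·5.2/(t+5.2)² = 164t/[(t+5.2)(25.4+t)] gives 5.2(25.4+t) = t(t+5.2), so t² = 5.2×25.4 = 132.1.
t* = √132.1 = 11.49 s.

11.49 s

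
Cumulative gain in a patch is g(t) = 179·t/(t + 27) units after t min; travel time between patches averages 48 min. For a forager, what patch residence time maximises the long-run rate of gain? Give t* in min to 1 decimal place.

Maximise g(t)/(T+t): set derivative to zero → g'(t)(T+t) = g(t).
g'(t) = 179·27/(t + 27)². Setting 179·27/(t+27)² = 179t/[(t+27)(48+t)] gives 27(48+t) = t(t+27), so t² = 27×48 = 1296.
t* = √1296 = 36 min.

36.0 min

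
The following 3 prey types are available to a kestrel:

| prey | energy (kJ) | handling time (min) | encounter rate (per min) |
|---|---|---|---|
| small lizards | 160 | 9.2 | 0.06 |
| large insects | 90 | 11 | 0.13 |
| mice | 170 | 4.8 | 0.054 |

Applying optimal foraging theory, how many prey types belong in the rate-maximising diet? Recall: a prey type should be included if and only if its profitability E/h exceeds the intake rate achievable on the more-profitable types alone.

Profitabilities (E/h, kJ/min): mice 35.4, small lizards 17.4, large insects 8.18. Add prey in this order while the next type's profitability exceeds the intake rate on those already taken.
Rate on top 1: 7.29. small lizards: 17.4 > 7.29 → include.
Rate on top 2: 10.37. large insects: 8.18 < 10.37 → exclude; stop.
Optimal diet: mice, small lizards — 2 of 3 types.

2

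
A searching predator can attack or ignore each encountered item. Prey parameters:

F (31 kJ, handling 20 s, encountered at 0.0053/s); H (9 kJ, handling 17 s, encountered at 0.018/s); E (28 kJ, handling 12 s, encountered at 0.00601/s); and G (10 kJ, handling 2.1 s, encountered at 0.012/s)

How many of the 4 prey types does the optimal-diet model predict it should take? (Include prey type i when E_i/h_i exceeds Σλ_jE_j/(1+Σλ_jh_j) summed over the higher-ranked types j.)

Profitabilities (E/h, kJ/s): G 4.76, E 2.33, F 1.55, H 0.529. Add prey in this order while the next type's profitability exceeds the intake rate on those already taken.
Rate on top 1: 0.1171. E: 2.33 > 0.1171 → include.
Rate on top 2: 0.2627. F: 1.55 > 0.2627 → include.
Rate on top 3: 0.3761. H: 0.529 > 0.3761 → include.
Optimal diet: G, E, F, H — 4 of 4 types.

4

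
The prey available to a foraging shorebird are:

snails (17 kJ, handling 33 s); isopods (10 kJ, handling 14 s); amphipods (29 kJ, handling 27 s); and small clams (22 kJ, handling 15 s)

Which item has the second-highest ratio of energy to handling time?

Profitability E/h (kJ/s): snails = 17/33 = 0.515, isopods = 10/14 = 0.714, amphipods = 29/27 = 1.07, small clams = 22/15 = 1.47.
Ranked: small clams > amphipods > isopods > snails.

amphipods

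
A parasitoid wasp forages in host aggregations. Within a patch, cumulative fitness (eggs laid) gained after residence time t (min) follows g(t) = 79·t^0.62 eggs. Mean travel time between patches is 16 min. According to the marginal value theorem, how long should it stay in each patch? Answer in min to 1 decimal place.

26.1 min

By the marginal value theorem, leave when the instantaneous gain rate g'(t) equals the habitat-wide average g(t)/(T + t).
g'(t) = 0.62·79·t^-0.38. Setting 0.62·79·t^-0.38 = 79·t^0.62/(16+t) gives 0.62(16+t) = t, so 0.38·t = 0.62×16.
t* = 0.62×16/0.38 = 26.11 min.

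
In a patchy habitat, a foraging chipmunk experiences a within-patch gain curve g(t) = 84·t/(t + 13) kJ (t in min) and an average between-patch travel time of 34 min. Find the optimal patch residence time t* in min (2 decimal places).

Maximise g(t)/(T+t): set derivative to zero → g'(t)(T+t) = g(t).
g'(t) = 84·13/(t + 13)². Setting 84·13/(t+13)² = 84t/[(t+13)(34+t)] gives 13(34+t) = t(t+13), so t² = 13×34 = 442.
t* = √442 = 21.02 min.

21.02 min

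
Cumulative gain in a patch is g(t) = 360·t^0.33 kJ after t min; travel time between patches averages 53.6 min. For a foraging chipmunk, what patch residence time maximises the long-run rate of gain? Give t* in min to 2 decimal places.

Optimal t* satisfies g'(t*) = g(t*)/(T + t*).
g'(t) = 0.33·360·t^-0.67. Setting 0.33·360·t^-0.67 = 360·t^0.33/(53.6+t) gives 0.33(53.6+t) = t, so 0.67·t = 0.33×53.6.
t* = 0.33×53.6/0.67 = 26.4 min.

26.40 min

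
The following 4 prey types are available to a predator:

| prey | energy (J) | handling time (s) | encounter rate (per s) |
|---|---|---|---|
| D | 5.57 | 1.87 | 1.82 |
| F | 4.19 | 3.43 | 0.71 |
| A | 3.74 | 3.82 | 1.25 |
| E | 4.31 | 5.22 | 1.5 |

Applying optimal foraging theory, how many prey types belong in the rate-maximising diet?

1

Profitabilities (E/h, J/s): D 2.98, F 1.22, A 0.979, E 0.826. Add prey in this order while the next type's profitability exceeds the intake rate on those already taken.
Rate on top 1: 2.302. F: 1.22 < 2.302 → exclude; stop.
Optimal diet: D — 1 of 4 types.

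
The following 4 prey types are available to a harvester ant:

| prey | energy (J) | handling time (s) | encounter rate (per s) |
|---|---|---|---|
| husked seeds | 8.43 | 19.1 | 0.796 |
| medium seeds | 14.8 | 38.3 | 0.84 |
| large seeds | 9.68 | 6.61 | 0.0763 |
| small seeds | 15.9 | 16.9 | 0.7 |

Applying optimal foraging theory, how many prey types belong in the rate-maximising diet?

2

Profitabilities (E/h, J/s): large seeds 1.46, small seeds 0.941, husked seeds 0.441, medium seeds 0.386. Add prey in this order while the next type's profitability exceeds the intake rate on those already taken.
Rate on top 1: 0.491. small seeds: 0.941 > 0.491 → include.
Rate on top 2: 0.8901. husked seeds: 0.441 < 0.8901 → exclude; stop.
Optimal diet: large seeds, small seeds — 2 of 4 types.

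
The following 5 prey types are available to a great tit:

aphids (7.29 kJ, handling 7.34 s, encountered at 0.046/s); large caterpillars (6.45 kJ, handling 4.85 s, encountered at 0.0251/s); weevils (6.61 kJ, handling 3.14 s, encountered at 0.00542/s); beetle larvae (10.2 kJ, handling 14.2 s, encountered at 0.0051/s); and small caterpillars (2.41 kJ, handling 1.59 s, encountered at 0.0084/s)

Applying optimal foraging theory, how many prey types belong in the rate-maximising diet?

5

Rank by E/h (kJ/s): weevils 2.11, small caterpillars 1.52, large caterpillars 1.33, aphids 0.993, beetle larvae 0.718. Include each in turn until the next type's E/h falls below the running intake rate.
Rate on top 1: 0.03523. small caterpillars: 1.52 > 0.03523 → include.
Rate on top 2: 0.05442. large caterpillars: 1.33 > 0.05442 → include.
Rate on top 3: 0.1892. aphids: 0.993 > 0.1892 → include.
Rate on top 4: 0.3714. beetle larvae: 0.718 > 0.3714 → include.
Optimal diet: weevils, small caterpillars, large caterpillars, aphids, beetle larvae — 5 of 5 types.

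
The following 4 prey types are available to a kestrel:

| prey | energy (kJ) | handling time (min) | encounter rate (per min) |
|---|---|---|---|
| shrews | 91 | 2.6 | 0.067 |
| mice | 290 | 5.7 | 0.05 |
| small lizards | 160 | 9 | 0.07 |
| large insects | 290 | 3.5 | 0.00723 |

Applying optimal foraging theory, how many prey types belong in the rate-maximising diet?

4

Profitabilities (E/h, kJ/min): large insects 82.9, mice 50.9, shrews 35, small lizards 17.8. Add prey in this order while the next type's profitability exceeds the intake rate on those already taken.
Rate on top 1: 2.045. mice: 50.9 > 2.045 → include.
Rate on top 2: 12.67. shrews: 35 > 12.67 → include.
Rate on top 3: 15.29. small lizards: 17.8 > 15.29 → include.
Optimal diet: large insects, mice, shrews, small lizards — 4 of 4 types.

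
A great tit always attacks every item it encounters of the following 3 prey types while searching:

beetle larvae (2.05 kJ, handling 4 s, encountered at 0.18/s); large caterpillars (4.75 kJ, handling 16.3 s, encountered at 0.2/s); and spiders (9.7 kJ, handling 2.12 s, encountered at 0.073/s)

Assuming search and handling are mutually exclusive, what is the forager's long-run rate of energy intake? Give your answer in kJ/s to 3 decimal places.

R = (0.18×2.05 + 0.2×4.75 + 0.073×9.7) / (1 + 0.18×4 + 0.2×16.3 + 0.073×2.12) = 2.027/5.135 = 0.3948 kJ/s.

0.395 kJ/s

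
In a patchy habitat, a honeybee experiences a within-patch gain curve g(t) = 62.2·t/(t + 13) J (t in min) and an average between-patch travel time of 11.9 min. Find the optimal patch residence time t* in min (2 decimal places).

12.44 min

Optimal t* satisfies g'(t*) = g(t*)/(T + t*).
g'(t) = 62.2·13/(t + 13)². Setting 62.2·13/(t+13)² = 62.2t/[(t+13)(11.9+t)] gives 13(11.9+t) = t(t+13), so t² = 13×11.9 = 154.7.
t* = √154.7 = 12.44 min.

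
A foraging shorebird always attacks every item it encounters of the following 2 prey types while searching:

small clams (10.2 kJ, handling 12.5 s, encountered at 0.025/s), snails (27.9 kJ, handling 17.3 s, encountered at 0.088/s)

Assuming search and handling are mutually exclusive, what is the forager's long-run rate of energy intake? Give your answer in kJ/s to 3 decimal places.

Energy encountered per unit search time: 0.025×10.2 + 0.088×27.9 = 2.71 kJ/s.
Handling time per unit search time: 0.025×12.5 + 0.088×17.3 = 1.835.
Rate = 2.71/(1 + 1.835) = 0.956 kJ/s.

0.956 kJ/s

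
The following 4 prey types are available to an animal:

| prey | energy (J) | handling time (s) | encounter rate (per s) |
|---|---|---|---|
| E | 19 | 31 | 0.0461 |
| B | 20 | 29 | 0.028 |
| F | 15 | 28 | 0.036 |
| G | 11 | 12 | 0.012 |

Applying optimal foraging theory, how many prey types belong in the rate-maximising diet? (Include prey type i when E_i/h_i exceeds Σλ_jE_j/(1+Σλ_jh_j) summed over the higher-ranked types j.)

4

Profitabilities (E/h, J/s): G 0.917, B 0.69, E 0.613, F 0.536. Add prey in this order while the next type's profitability exceeds the intake rate on those already taken.
Rate on top 1: 0.1154. B: 0.69 > 0.1154 → include.
Rate on top 2: 0.3538. E: 0.613 > 0.3538 → include.
Rate on top 3: 0.4632. F: 0.536 > 0.4632 → include.
Optimal diet: G, B, E, F — 4 of 4 types.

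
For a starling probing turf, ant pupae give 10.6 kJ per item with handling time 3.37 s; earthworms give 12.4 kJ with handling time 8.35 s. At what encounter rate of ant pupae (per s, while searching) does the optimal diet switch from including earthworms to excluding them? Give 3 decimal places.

0.265 per s

Drop earthworms once their profitability E₂/h₂ falls below the rate achievable on ant pupae alone: E₂/h₂ = λE₁/(1 + λh₁).
Solve for λ: λE₁h₂ = E₂(1 + λh₁) → λ(E₁h₂ − E₂h₁) = E₂ → λ = E₂/(E₁h₂ − E₂h₁).
λ = 12.4/(10.6×8.35 − 12.4×3.37) = 12.4/46.72 = 0.2654 per s.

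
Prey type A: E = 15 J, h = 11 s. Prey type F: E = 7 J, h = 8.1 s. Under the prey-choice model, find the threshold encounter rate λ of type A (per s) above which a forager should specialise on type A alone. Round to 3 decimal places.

Drop type F once their profitability E₂/h₂ falls below the rate achievable on type A alone: E₂/h₂ = λE₁/(1 + λh₁).
Solve for λ: λE₁h₂ = E₂(1 + λh₁) → λ(E₁h₂ − E₂h₁) = E₂ → λ = E₂/(E₁h₂ − E₂h₁).
λ = 7/(15×8.1 − 7×11) = 7/44.5 = 0.1573 per s.

0.157 per s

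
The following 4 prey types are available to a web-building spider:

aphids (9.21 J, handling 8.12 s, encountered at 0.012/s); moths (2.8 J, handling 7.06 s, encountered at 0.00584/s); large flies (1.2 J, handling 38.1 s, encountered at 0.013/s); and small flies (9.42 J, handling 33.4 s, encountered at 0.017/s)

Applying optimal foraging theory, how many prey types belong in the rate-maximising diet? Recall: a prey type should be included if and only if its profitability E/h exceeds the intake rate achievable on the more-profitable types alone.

E/h in descending order: aphids 1.13, moths 0.397, small flies 0.282, large flies 0.0315 J/s. The optimal diet is the largest prefix of this list for which every included type satisfies E_i/h_i > R on the types above it.
Rate on top 1: 0.1007. moths: 0.397 > 0.1007 → include.
Rate on top 2: 0.1114. small flies: 0.282 > 0.1114 → include.
Rate on top 3: 0.1682. large flies: 0.0315 < 0.1682 → exclude; stop.
Optimal diet: aphids, moths, small flies — 3 of 4 types.

3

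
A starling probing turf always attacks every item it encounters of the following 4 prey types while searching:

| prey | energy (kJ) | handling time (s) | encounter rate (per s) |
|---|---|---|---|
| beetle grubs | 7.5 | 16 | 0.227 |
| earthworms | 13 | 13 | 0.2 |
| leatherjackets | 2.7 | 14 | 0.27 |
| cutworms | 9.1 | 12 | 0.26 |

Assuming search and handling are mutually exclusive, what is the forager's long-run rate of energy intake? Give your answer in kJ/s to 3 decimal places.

Energy encountered per unit search time: 0.227×7.5 + 0.2×13 + 0.27×2.7 + 0.26×9.1 = 7.398 kJ/s.
Handling time per unit search time: 0.227×16 + 0.2×13 + 0.27×14 + 0.26×12 = 13.13.
Rate = 7.398/(1 + 13.13) = 0.5235 kJ/s.

0.523 kJ/s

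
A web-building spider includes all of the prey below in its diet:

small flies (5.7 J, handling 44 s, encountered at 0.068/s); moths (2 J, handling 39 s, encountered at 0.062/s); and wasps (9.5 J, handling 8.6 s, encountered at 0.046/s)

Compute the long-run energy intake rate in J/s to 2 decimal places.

Energy encountered per unit search time: 0.068×5.7 + 0.062×2 + 0.046×9.5 = 0.9486 J/s.
Handling time per unit search time: 0.068×44 + 0.062×39 + 0.046×8.6 = 5.806.
Rate = 0.9486/(1 + 5.806) = 0.1394 J/s.

0.14 J/s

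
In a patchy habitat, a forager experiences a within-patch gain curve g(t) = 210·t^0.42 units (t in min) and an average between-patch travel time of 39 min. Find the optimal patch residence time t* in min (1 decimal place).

28.2 min

By the marginal value theorem, leave when the instantaneous gain rate g'(t) equals the habitat-wide average g(t)/(T + t).
g'(t) = 0.42·210·t^-0.58. Setting 0.42·210·t^-0.58 = 210·t^0.42/(39+t) gives 0.42(39+t) = t, so 0.58·t = 0.42×39.
t* = 0.42×39/0.58 = 28.24 min.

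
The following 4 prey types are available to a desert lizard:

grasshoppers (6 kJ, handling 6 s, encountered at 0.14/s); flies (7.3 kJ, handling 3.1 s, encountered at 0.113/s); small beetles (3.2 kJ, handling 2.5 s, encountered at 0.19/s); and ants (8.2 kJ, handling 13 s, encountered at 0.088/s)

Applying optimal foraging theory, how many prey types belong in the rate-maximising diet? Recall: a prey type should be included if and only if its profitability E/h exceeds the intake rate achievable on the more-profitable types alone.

3

Profitabilities (E/h, kJ/s): flies 2.35, small beetles 1.28, grasshoppers 1, ants 0.631. Add prey in this order while the next type's profitability exceeds the intake rate on those already taken.
Rate on top 1: 0.6109. small beetles: 1.28 > 0.6109 → include.
Rate on top 2: 0.785. grasshoppers: 1 > 0.785 → include.
Rate on top 3: 0.8528. ants: 0.631 < 0.8528 → exclude; stop.
Optimal diet: flies, small beetles, grasshoppers — 3 of 4 types.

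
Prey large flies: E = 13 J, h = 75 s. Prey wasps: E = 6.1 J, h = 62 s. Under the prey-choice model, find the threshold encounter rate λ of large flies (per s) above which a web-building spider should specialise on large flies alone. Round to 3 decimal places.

0.018 per s

Drop wasps once their profitability E₂/h₂ falls below the rate achievable on large flies alone: E₂/h₂ = λE₁/(1 + λh₁).
Solve for λ: λE₁h₂ = E₂(1 + λh₁) → λ(E₁h₂ − E₂h₁) = E₂ → λ = E₂/(E₁h₂ − E₂h₁).
λ = 6.1/(13×62 − 6.1×75) = 6.1/348.5 = 0.0175 per s.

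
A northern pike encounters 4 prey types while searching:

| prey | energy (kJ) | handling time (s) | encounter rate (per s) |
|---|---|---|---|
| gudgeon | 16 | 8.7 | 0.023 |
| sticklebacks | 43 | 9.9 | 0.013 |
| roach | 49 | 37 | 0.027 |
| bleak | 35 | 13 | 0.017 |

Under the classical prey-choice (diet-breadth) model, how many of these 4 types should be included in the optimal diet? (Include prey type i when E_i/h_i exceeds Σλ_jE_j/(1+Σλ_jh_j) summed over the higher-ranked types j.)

4

Profitabilities (E/h, kJ/s): sticklebacks 4.34, bleak 2.69, gudgeon 1.84, roach 1.32. Add prey in this order while the next type's profitability exceeds the intake rate on those already taken.
Rate on top 1: 0.4953. bleak: 2.69 > 0.4953 → include.
Rate on top 2: 0.855. gudgeon: 1.84 > 0.855 → include.
Rate on top 3: 0.9821. roach: 1.32 > 0.9821 → include.
Optimal diet: sticklebacks, bleak, gudgeon, roach — 4 of 4 types.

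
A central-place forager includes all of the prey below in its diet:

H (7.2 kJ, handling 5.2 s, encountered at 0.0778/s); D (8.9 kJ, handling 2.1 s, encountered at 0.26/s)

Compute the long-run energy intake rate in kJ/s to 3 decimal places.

R = (0.0778×7.2 + 0.26×8.9) / (1 + 0.0778×5.2 + 0.26×2.1) = 2.874/1.951 = 1.474 kJ/s.

1.474 kJ/s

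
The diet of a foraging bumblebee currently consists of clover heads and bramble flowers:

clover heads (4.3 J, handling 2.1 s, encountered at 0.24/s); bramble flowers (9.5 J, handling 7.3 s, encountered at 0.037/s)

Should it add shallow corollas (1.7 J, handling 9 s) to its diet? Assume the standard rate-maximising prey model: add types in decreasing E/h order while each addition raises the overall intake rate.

On clover heads and bramble flowers alone, R = ΣλE/(1+Σλh) = 1.383/1.774 = 0.7798 J/s.
Profitability of shallow corollas: 1.7/9 = 0.1889 J/s.
Since 0.1889 < R, time spent handling shallow corollas is better spent searching.

No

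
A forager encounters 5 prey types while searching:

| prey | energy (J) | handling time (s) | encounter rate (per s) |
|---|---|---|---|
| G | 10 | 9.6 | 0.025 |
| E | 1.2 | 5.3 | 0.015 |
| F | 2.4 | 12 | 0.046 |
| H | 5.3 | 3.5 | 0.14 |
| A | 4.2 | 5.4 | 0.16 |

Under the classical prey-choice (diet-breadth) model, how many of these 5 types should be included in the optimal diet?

Profitabilities (E/h, J/s): H 1.51, G 1.04, A 0.778, E 0.226, F 0.2. Add prey in this order while the next type's profitability exceeds the intake rate on those already taken.
Rate on top 1: 0.498. G: 1.04 > 0.498 → include.
Rate on top 2: 0.5734. A: 0.778 > 0.5734 → include.
Rate on top 3: 0.6415. E: 0.226 < 0.6415 → exclude; stop.
Optimal diet: H, G, A — 3 of 5 types.

3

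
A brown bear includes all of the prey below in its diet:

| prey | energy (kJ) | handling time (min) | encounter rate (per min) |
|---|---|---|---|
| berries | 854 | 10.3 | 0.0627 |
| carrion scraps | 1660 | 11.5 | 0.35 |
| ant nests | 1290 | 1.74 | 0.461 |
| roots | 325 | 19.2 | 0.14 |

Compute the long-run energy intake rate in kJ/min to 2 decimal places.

139.15 kJ/min

R = (0.0627×854 + 0.35×1660 + 0.461×1290 + 0.14×325) / (1 + 0.0627×10.3 + 0.35×11.5 + 0.461×1.74 + 0.14×19.2) = 1275/9.161 = 139.1 kJ/min.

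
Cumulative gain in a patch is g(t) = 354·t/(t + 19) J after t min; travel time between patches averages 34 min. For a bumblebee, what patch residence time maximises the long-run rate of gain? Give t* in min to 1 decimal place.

By the marginal value theorem, leave when the instantaneous gain rate g'(t) equals the habitat-wide average g(t)/(T + t).
g'(t) = 354·19/(t + 19)². Setting 354·19/(t+19)² = 354t/[(t+19)(34+t)] gives 19(34+t) = t(t+19), so t² = 19×34 = 646.
t* = √646 = 25.42 min.

25.4 min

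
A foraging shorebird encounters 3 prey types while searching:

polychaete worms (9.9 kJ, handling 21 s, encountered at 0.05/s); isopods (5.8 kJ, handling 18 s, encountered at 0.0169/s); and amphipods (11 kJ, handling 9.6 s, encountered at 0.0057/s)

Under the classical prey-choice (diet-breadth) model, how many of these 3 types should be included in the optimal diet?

Rank by E/h (kJ/s): amphipods 1.15, polychaete worms 0.471, isopods 0.322. Include each in turn until the next type's E/h falls below the running intake rate.
Rate on top 1: 0.05945. polychaete worms: 0.471 > 0.05945 → include.
Rate on top 2: 0.265. isopods: 0.322 > 0.265 → include.
Optimal diet: amphipods, polychaete worms, isopods — 3 of 3 types.

3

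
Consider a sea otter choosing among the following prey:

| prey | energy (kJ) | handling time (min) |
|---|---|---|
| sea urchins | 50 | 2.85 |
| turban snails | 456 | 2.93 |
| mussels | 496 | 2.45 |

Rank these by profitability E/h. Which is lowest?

sea urchins

Profitability E/h (kJ/min): sea urchins = 50/2.85 = 17.5, turban snails = 456/2.93 = 156, mussels = 496/2.45 = 202.
Ranked: mussels > turban snails > sea urchins.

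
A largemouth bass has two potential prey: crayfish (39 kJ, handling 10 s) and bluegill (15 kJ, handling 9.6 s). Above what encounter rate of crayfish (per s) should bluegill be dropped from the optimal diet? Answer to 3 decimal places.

At the threshold, the rate on crayfish alone equals the profitability of bluegill: λ·39/(1 + λ·10) = 15/9.6 = 1.562.
Rearranging, λ(39 − 1.562×10) = 1.562, so λ = 1.562/23.38 = 0.06684 per s.

0.067 per s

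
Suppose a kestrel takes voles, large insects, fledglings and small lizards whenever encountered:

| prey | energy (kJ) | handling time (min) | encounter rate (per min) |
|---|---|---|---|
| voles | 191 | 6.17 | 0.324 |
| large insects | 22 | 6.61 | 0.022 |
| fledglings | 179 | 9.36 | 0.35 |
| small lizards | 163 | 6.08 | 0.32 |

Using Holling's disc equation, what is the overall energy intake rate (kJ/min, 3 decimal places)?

R = (0.324×191 + 0.022×22 + 0.35×179 + 0.32×163) / (1 + 0.324×6.17 + 0.022×6.61 + 0.35×9.36 + 0.32×6.08) = 177.2/8.366 = 21.18 kJ/min.

21.178 kJ/min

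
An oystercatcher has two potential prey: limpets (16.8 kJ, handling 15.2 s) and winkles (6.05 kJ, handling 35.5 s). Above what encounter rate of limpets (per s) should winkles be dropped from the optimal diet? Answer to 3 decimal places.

0.012 per s

The zero-one rule: include winkles iff E₂/h₂ > λE₁/(1+λh₁). Equality gives the switch point.
λE₁h₂ = E₂ + λE₂h₁ ⇒ λ = E₂/(E₁h₂ − E₂h₁) = 6.05/(596.4 − 91.96) = 0.01199 per s.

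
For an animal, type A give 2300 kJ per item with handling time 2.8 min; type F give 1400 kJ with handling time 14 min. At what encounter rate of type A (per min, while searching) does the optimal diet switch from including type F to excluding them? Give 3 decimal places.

0.050 per min

Drop type F once their profitability E₂/h₂ falls below the rate achievable on type A alone: E₂/h₂ = λE₁/(1 + λh₁).
Solve for λ: λE₁h₂ = E₂(1 + λh₁) → λ(E₁h₂ − E₂h₁) = E₂ → λ = E₂/(E₁h₂ − E₂h₁).
λ = 1400/(2300×14 − 1400×2.8) = 1400/2.828e+04 = 0.0495 per min.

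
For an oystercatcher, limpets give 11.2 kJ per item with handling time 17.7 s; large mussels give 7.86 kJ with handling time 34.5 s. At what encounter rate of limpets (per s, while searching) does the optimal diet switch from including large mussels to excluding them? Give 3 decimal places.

0.032 per s

At the threshold, the rate on limpets alone equals the profitability of large mussels: λ·11.2/(1 + λ·17.7) = 7.86/34.5 = 0.2278.
Rearranging, λ(11.2 − 0.2278×17.7) = 0.2278, so λ = 0.2278/7.167 = 0.03179 per s.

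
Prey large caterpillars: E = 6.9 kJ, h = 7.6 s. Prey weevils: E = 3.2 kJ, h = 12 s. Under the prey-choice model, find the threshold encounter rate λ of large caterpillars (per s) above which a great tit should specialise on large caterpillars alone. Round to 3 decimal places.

0.055 per s

Drop weevils once their profitability E₂/h₂ falls below the rate achievable on large caterpillars alone: E₂/h₂ = λE₁/(1 + λh₁).
Solve for λ: λE₁h₂ = E₂(1 + λh₁) → λ(E₁h₂ − E₂h₁) = E₂ → λ = E₂/(E₁h₂ − E₂h₁).
λ = 3.2/(6.9×12 − 3.2×7.6) = 3.2/58.48 = 0.05472 per s.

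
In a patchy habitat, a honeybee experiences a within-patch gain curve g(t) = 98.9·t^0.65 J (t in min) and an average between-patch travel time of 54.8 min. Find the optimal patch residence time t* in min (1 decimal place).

Optimal t* satisfies g'(t*) = g(t*)/(T + t*).
g'(t) = 0.65·98.9·t^-0.35. Setting 0.65·98.9·t^-0.35 = 98.9·t^0.65/(54.8+t) gives 0.65(54.8+t) = t, so 0.35·t = 0.65×54.8.
t* = 0.65×54.8/0.35 = 101.8 min.

101.8 min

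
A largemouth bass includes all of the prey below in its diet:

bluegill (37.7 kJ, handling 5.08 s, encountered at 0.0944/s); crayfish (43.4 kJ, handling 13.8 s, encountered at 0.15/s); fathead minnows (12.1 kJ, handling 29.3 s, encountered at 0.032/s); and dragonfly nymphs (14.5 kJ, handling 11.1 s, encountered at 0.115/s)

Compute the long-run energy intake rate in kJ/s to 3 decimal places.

R = (0.0944×37.7 + 0.15×43.4 + 0.032×12.1 + 0.115×14.5) / (1 + 0.0944×5.08 + 0.15×13.8 + 0.032×29.3 + 0.115×11.1) = 12.12/5.764 = 2.103 kJ/s.

2.103 kJ/s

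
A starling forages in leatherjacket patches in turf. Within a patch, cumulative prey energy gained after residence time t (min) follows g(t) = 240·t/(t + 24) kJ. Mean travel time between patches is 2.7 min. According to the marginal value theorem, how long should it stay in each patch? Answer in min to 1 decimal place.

Optimal t* satisfies g'(t*) = g(t*)/(T + t*).
g'(t) = 240·24/(t + 24)². Setting 240·24/(t+24)² = 240t/[(t+24)(2.7+t)] gives 24(2.7+t) = t(t+24), so t² = 24×2.7 = 64.8.
t* = √64.8 = 8.05 min.

8.0 min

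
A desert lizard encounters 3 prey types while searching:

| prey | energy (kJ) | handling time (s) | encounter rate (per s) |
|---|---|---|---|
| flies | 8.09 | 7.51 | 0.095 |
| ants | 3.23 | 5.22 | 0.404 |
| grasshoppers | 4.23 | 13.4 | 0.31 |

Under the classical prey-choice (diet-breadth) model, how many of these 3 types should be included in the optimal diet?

Profitabilities (E/h, kJ/s): flies 1.08, ants 0.619, grasshoppers 0.316. Add prey in this order while the next type's profitability exceeds the intake rate on those already taken.
Rate on top 1: 0.4485. ants: 0.619 > 0.4485 → include.
Rate on top 2: 0.5425. grasshoppers: 0.316 < 0.5425 → exclude; stop.
Optimal diet: flies, ants — 2 of 3 types.

2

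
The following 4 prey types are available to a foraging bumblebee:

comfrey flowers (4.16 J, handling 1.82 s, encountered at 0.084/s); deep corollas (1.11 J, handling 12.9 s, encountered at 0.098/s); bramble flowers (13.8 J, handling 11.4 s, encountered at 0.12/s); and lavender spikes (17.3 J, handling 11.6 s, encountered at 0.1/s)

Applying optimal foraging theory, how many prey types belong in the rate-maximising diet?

3

Rank by E/h (J/s): comfrey flowers 2.29, lavender spikes 1.49, bramble flowers 1.21, deep corollas 0.086. Include each in turn until the next type's E/h falls below the running intake rate.
Rate on top 1: 0.3031. lavender spikes: 1.49 > 0.3031 → include.
Rate on top 2: 0.8991. bramble flowers: 1.21 > 0.8991 → include.
Rate on top 3: 1.015. deep corollas: 0.086 < 1.015 → exclude; stop.
Optimal diet: comfrey flowers, lavender spikes, bramble flowers — 3 of 4 types.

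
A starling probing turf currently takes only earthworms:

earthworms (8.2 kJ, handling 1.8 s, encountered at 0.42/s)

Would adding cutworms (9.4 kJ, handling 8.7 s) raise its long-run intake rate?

On earthworms alone, R = ΣλE/(1+Σλh) = 3.444/1.756 = 1.961 kJ/s.
cutworms: E/h = 9.4/8.7 = 1.08 kJ/s.
1.08 < 1.961, so adding cutworms would lower the average — exclude it.

No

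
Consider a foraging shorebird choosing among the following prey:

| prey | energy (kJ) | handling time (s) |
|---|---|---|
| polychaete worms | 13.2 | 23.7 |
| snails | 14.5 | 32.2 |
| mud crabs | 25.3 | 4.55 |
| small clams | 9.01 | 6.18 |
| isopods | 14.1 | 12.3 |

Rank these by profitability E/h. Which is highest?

In descending order of E/h:
mud crabs: 25.3/4.55 = 5.56 kJ/s
small clams: 9.01/6.18 = 1.46 kJ/s
isopods: 14.1/12.3 = 1.15 kJ/s
polychaete worms: 13.2/23.7 = 0.557 kJ/s
snails: 14.5/32.2 = 0.45 kJ/s

mud crabs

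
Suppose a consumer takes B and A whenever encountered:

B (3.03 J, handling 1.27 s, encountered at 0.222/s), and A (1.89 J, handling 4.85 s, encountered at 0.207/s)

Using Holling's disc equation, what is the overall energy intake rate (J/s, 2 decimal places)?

0.47 J/s

R = Σλ_iE_i / (1 + Σλ_ih_i)
Numerator: 0.222×3.03 + 0.207×1.89 = 1.064
Denominator: 1 + 0.222×1.27 + 0.207×4.85 = 2.286
R = 1.064/2.286 = 0.4654 J/s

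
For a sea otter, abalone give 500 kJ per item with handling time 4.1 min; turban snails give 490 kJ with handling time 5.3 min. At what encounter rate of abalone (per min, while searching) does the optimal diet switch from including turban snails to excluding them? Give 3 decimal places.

0.764 per min

At the threshold, the rate on abalone alone equals the profitability of turban snails: λ·500/(1 + λ·4.1) = 490/5.3 = 92.45.
Rearranging, λ(500 − 92.45×4.1) = 92.45, so λ = 92.45/120.9 = 0.7644 per min.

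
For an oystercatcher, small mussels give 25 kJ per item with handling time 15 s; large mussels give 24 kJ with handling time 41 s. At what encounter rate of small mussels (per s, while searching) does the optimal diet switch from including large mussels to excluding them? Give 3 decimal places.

The zero-one rule: include large mussels iff E₂/h₂ > λE₁/(1+λh₁). Equality gives the switch point.
λE₁h₂ = E₂ + λE₂h₁ ⇒ λ = E₂/(E₁h₂ − E₂h₁) = 24/(1025 − 360) = 0.03609 per s.

0.036 per s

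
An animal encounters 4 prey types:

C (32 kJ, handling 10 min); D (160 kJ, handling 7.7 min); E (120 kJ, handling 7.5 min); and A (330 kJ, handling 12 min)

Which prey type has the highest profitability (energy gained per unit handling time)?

Profitability E/h (kJ/min): C = 32/10 = 3.2, D = 160/7.7 = 20.8, E = 120/7.5 = 16, A = 330/12 = 27.5.
Ranked: A > D > E > C.

A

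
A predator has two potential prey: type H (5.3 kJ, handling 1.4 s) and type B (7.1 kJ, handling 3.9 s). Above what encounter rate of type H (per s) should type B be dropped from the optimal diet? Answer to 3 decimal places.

0.662 per s

The zero-one rule: include type B iff E₂/h₂ > λE₁/(1+λh₁). Equality gives the switch point.
λE₁h₂ = E₂ + λE₂h₁ ⇒ λ = E₂/(E₁h₂ − E₂h₁) = 7.1/(20.67 − 9.94) = 0.6617 per s.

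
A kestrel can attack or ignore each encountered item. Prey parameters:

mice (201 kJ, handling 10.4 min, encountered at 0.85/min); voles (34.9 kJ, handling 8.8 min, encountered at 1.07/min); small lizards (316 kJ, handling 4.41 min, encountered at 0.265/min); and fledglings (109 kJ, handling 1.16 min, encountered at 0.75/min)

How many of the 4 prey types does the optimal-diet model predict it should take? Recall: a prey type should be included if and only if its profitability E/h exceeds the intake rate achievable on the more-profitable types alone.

2

E/h in descending order: fledglings 94, small lizards 71.7, mice 19.3, voles 3.97 kJ/min. The optimal diet is the largest prefix of this list for which every included type satisfies E_i/h_i > R on the types above it.
Rate on top 1: 43.72. small lizards: 71.7 > 43.72 → include.
Rate on top 2: 54.46. mice: 19.3 < 54.46 → exclude; stop.
Optimal diet: fledglings, small lizards — 2 of 4 types.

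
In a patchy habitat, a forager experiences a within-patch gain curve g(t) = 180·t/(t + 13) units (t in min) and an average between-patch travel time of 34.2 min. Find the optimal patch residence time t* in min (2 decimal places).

21.09 min

By the marginal value theorem, leave when the instantaneous gain rate g'(t) equals the habitat-wide average g(t)/(T + t).
g'(t) = 180·13/(t + 13)². Setting 180·13/(t+13)² = 180t/[(t+13)(34.2+t)] gives 13(34.2+t) = t(t+13), so t² = 13×34.2 = 444.6.
t* = √444.6 = 21.09 min.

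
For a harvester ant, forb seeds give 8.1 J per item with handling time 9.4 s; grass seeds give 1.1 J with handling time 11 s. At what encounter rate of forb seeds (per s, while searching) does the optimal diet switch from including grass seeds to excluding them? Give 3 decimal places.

0.014 per s

At the threshold, the rate on forb seeds alone equals the profitability of grass seeds: λ·8.1/(1 + λ·9.4) = 1.1/11 = 0.1.
Rearranging, λ(8.1 − 0.1×9.4) = 0.1, so λ = 0.1/7.16 = 0.01397 per s.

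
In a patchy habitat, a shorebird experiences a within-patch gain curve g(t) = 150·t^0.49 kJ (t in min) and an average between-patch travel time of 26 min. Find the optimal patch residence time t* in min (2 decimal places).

Optimal t* satisfies g'(t*) = g(t*)/(T + t*).
g'(t) = 0.49·150·t^-0.51. Setting 0.49·150·t^-0.51 = 150·t^0.49/(26+t) gives 0.49(26+t) = t, so 0.51·t = 0.49×26.
t* = 0.49×26/0.51 = 24.98 min.

24.98 min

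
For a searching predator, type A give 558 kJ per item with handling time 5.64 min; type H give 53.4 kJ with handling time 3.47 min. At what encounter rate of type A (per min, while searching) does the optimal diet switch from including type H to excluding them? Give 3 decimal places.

0.033 per min

The zero-one rule: include type H iff E₂/h₂ > λE₁/(1+λh₁). Equality gives the switch point.
λE₁h₂ = E₂ + λE₂h₁ ⇒ λ = E₂/(E₁h₂ − E₂h₁) = 53.4/(1936 − 301.2) = 0.03266 per min.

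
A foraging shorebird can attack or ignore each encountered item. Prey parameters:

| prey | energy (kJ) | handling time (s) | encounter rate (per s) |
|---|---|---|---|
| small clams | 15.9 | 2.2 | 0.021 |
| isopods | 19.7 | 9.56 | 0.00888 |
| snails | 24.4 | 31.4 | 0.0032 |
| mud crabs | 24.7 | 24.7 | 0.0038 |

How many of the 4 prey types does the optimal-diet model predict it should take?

Profitabilities (E/h, kJ/s): small clams 7.23, isopods 2.06, mud crabs 1, snails 0.777. Add prey in this order while the next type's profitability exceeds the intake rate on those already taken.
Rate on top 1: 0.3192. isopods: 2.06 > 0.3192 → include.
Rate on top 2: 0.4499. mud crabs: 1 > 0.4499 → include.
Rate on top 3: 0.492. snails: 0.777 > 0.492 → include.
Optimal diet: small clams, isopods, mud crabs, snails — 4 of 4 types.

4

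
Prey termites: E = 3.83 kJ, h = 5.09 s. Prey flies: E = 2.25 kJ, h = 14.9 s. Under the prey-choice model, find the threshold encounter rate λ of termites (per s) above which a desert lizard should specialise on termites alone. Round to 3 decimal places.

0.049 per s

Drop flies once their profitability E₂/h₂ falls below the rate achievable on termites alone: E₂/h₂ = λE₁/(1 + λh₁).
Solve for λ: λE₁h₂ = E₂(1 + λh₁) → λ(E₁h₂ − E₂h₁) = E₂ → λ = E₂/(E₁h₂ − E₂h₁).
λ = 2.25/(3.83×14.9 − 2.25×5.09) = 2.25/45.61 = 0.04933 per s.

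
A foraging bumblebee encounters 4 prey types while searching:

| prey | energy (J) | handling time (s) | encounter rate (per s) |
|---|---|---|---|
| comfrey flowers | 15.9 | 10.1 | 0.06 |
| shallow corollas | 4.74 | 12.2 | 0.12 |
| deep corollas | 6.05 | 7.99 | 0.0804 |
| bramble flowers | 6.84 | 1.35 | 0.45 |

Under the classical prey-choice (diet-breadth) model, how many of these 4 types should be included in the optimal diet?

1

Rank by E/h (J/s): bramble flowers 5.07, comfrey flowers 1.57, deep corollas 0.757, shallow corollas 0.389. Include each in turn until the next type's E/h falls below the running intake rate.
Rate on top 1: 1.915. comfrey flowers: 1.57 < 1.915 → exclude; stop.
Optimal diet: bramble flowers — 1 of 4 types.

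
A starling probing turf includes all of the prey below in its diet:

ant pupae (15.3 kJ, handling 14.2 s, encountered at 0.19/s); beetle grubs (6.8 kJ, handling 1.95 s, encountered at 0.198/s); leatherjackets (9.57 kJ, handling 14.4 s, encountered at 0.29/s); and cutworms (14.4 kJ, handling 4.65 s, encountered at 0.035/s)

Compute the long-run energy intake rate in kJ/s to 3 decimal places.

Energy encountered per unit search time: 0.19×15.3 + 0.198×6.8 + 0.29×9.57 + 0.035×14.4 = 7.533 kJ/s.
Handling time per unit search time: 0.19×14.2 + 0.198×1.95 + 0.29×14.4 + 0.035×4.65 = 7.423.
Rate = 7.533/(1 + 7.423) = 0.8943 kJ/s.

0.894 kJ/s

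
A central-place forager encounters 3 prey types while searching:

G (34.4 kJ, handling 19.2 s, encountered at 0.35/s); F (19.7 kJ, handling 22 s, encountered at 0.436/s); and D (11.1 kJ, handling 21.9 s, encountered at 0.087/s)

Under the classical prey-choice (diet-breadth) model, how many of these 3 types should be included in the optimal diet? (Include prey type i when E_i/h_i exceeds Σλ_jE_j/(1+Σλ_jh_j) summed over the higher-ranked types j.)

E/h in descending order: G 1.79, F 0.895, D 0.507 kJ/s. The optimal diet is the largest prefix of this list for which every included type satisfies E_i/h_i > R on the types above it.
Rate on top 1: 1.56. F: 0.895 < 1.56 → exclude; stop.
Optimal diet: G — 1 of 3 types.

1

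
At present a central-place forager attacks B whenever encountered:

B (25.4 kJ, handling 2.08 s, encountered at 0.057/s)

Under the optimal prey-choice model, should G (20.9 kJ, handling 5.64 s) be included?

On B alone, R = ΣλE/(1+Σλh) = 1.448/1.119 = 1.294 kJ/s.
Profitability of G: 20.9/5.64 = 3.706 kJ/s.
3.706 > 1.294, so adding G raises the average — include it.

Yes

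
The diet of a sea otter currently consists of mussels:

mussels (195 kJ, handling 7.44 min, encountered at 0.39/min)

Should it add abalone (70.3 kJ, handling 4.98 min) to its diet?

Intake rate on the current diet: R = (0.39×195) / (1 + 0.39×7.44) = 76.05/3.902 = 19.49 kJ/min.
abalone: E/h = 70.3/4.98 = 14.12 kJ/min.
Since 14.12 < R, time spent handling abalone is better spent searching.

No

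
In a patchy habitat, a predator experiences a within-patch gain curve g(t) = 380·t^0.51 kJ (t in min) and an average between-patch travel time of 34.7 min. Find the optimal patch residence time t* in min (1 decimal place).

36.1 min

Maximise g(t)/(T+t): set derivative to zero → g'(t)(T+t) = g(t).
g'(t) = 0.51·380·t^-0.49. Setting 0.51·380·t^-0.49 = 380·t^0.51/(34.7+t) gives 0.51(34.7+t) = t, so 0.49·t = 0.51×34.7.
t* = 0.51×34.7/0.49 = 36.12 min.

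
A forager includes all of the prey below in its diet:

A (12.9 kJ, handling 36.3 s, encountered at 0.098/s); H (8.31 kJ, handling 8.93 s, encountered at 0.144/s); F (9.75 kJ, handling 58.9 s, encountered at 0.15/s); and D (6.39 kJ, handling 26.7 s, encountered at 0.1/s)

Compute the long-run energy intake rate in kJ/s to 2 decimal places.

0.26 kJ/s

R = Σλ_iE_i / (1 + Σλ_ih_i)
Numerator: 0.098×12.9 + 0.144×8.31 + 0.15×9.75 + 0.1×6.39 = 4.562
Denominator: 1 + 0.098×36.3 + 0.144×8.93 + 0.15×58.9 + 0.1×26.7 = 17.35
R = 4.562/17.35 = 0.263 kJ/s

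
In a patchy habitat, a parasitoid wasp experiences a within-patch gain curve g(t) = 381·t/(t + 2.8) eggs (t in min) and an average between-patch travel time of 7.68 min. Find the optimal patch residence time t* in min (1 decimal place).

4.6 min

Maximise g(t)/(T+t): set derivative to zero → g'(t)(T+t) = g(t).
g'(t) = 381·2.8/(t + 2.8)². Setting 381·2.8/(t+2.8)² = 381t/[(t+2.8)(7.68+t)] gives 2.8(7.68+t) = t(t+2.8), so t² = 2.8×7.68 = 21.5.
t* = √21.5 = 4.637 min.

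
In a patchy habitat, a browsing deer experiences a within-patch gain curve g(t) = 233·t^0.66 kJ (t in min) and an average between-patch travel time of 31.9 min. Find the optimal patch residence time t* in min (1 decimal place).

By the marginal value theorem, leave when the instantaneous gain rate g'(t) equals the habitat-wide average g(t)/(T + t).
g'(t) = 0.66·233·t^-0.34. Setting 0.66·233·t^-0.34 = 233·t^0.66/(31.9+t) gives 0.66(31.9+t) = t, so 0.34·t = 0.66×31.9.
t* = 0.66×31.9/0.34 = 61.92 min.

61.9 min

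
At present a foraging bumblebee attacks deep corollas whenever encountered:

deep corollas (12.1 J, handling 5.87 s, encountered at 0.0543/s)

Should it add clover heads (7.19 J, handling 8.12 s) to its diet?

On deep corollas alone, R = ΣλE/(1+Σλh) = 0.657/1.319 = 0.4982 J/s.
clover heads: E/h = 7.19/8.12 = 0.8855 J/s.
Since 0.8855 > R, including clover heads increases the long-run rate.

Yes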